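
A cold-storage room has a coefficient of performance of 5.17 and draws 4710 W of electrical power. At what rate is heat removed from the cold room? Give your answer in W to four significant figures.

Q̇_C = COP × Ẇ = 5.17 × 4710 = 24350 W.

24350 W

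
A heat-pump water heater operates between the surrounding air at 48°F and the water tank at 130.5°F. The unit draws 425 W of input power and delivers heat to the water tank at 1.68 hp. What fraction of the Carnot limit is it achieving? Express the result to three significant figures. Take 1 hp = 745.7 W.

Converting, Q̇_H = 1.680 hp = 1253 W, so COP_actual = Q̇_H/Ẇ = 1253/425.0 = 2.948.
In absolute terms T_C = 282.04 K and T_H = 327.87 K, so ΔT = 45.83 K.
COP_Carnot = T_H/ΔT = 327.87/45.83 = 7.154.
η_II = COP_actual/COP_Carnot = 2.948/7.154 = 0.4121.

0.412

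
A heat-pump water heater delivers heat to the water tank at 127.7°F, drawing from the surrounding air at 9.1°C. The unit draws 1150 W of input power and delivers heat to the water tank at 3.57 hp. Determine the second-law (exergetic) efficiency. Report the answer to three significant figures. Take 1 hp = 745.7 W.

Converting, Q̇_H = 3.570 hp = 2662 W, so COP_actual = Q̇_H/Ẇ = 2662/1150 = 2.315.
In absolute terms T_C = 282.25 K and T_H = 326.32 K, so ΔT = 44.07 K.
COP_Carnot = T_H/ΔT = 326.32/44.07 = 7.405.
η_II = COP_actual/COP_Carnot = 2.315/7.405 = 0.3126.

0.313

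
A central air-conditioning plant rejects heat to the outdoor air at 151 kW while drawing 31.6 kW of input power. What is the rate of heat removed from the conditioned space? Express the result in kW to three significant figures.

For a cyclic device the first law requires Q̇_H = Q̇_C + Ẇ.
Q̇_C = Q̇_H − Ẇ = 119.4 kW.

119 kW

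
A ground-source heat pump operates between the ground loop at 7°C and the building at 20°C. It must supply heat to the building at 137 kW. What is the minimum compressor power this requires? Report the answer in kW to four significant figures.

In absolute terms T_C = 280.15 K and T_H = 293.15 K, so ΔT = 13.00 K.
COP_Carnot = T_H/ΔT = 293.15/13.00 = 22.55.
Ẇ_min = Q̇/COP_Carnot = 137.0/22.55 = 6.075 kW.

6.075 kW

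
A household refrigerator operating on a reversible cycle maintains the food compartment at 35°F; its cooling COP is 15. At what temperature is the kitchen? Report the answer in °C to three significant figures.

COP_R = T_C/(T_H − T_C) gives T_H − T_C = T_C/COP.
With T_C = 274.82 K, T_H = 274.82 × (1 + 1/15) = 293.14 K.
Converting, 293.14 K = 19.99°C.

20.0 °C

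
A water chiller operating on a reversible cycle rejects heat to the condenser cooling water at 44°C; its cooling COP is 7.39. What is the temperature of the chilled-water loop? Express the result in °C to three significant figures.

6.20 °C

For a Carnot refrigerator COP_R = T_C/(T_H − T_C), so T_C = COP·T_H/(1 + COP).
With T_H = 317.15 K, T_C = 7.39 × 317.15/8.390 = 279.35 K.
Converting, 279.35 K = 6.20°C.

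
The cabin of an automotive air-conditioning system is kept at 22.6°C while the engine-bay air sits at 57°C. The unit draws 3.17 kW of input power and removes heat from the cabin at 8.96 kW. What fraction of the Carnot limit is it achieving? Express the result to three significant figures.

COP_actual = Q̇_C/Ẇ = 8.960/3.170 = 2.826.
In absolute terms T_C = 295.75 K and T_H = 330.15 K, so ΔT = 34.40 K.
COP_Carnot = T_C/ΔT = 295.75/34.40 = 8.597.
η_II = COP_actual/COP_Carnot = 2.826/8.597 = 0.3288.

0.329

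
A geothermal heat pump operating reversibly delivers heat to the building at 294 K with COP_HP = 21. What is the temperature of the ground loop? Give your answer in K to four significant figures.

COP_HP = T_H/(T_H − T_C) gives T_H − T_C = T_H/COP.
With T_H = 294.00 K, T_C = 294.00 × (1 − 1/21) = 280.00 K.

280.0 K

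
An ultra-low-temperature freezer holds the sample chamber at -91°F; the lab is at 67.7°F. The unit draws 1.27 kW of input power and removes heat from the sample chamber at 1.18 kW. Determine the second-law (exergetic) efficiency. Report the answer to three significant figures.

COP_actual = Q̇_C/Ẇ = 1.180/1.270 = 0.9291.
In absolute terms T_C = 204.82 K and T_H = 292.98 K, so ΔT = 88.17 K.
COP_Carnot = T_C/ΔT = 204.82/88.17 = 2.323.
η_II = COP_actual/COP_Carnot = 0.9291/2.323 = 0.4000.

0.400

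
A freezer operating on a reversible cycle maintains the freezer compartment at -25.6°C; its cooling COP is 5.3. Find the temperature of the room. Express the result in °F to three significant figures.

COP_R = T_C/(T_H − T_C) gives T_H − T_C = T_C/COP.
With T_C = 247.55 K, T_H = 247.55 × (1 + 1/5.3) = 294.26 K.
Converting, 294.26 K = 69.99°F.

70.0 °F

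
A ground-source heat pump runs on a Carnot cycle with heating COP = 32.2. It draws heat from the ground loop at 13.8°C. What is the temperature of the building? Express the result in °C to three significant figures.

23.0 °C

COP_HP = T_H/(T_H − T_C) rearranges to T_H = COP·T_C/(COP − 1).
With T_C = 286.95 K, T_H = 32.2 × 286.95/31.20 = 296.15 K.
Converting, 296.15 K = 23.00°C.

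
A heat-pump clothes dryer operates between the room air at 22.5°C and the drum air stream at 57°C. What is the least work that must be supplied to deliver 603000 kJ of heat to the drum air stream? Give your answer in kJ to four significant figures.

In absolute terms T_C = 295.65 K and T_H = 330.15 K, so ΔT = 34.50 K.
The reversible limit is COP_HP = T_H/ΔT = 9.570, so W_min = Q_H/COP = Q_H·ΔT/T_H.
W_min = 603000 × 34.50/330.15 = 63010 kJ.

63010 kJ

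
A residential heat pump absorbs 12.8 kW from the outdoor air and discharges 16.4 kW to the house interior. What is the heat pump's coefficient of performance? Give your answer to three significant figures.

4.56

The first law gives Q̇_H = Q̇_C + Ẇ, so the three rates are Q̇_C = 12.80, Q̇_H = 16.40, Ẇ = 3.600 kW.
COP_HP = Q̇_H/Ẇ = 16.40/3.600 = 4.556.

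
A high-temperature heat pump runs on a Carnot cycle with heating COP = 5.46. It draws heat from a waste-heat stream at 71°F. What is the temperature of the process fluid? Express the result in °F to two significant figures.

190 °F

COP_HP = T_H/(T_H − T_C) rearranges to T_H = COP·T_C/(COP − 1).
With T_C = 294.82 K, T_H = 5.46 × 294.82/4.460 = 360.92 K.
Converting, 360.92 K = 189.98°F.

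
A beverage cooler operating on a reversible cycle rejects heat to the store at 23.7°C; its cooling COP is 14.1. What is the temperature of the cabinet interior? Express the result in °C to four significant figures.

For a Carnot refrigerator COP_R = T_C/(T_H − T_C), so T_C = COP·T_H/(1 + COP).
With T_H = 296.85 K, T_C = 14.1 × 296.85/15.10 = 277.19 K.
Converting, 277.19 K = 4.04°C.

4.041 °C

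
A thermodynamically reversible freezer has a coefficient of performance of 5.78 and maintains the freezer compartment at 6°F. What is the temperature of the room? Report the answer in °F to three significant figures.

COP_R = T_C/(T_H − T_C) gives T_H − T_C = T_C/COP.
With T_C = 258.71 K, T_H = 258.71 × (1 + 1/5.78) = 303.46 K.
Converting, 303.46 K = 86.57°F.

86.6 °F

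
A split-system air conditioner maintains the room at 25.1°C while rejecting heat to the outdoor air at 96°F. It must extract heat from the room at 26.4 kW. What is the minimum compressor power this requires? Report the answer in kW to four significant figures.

0.9255 kW

In absolute terms T_C = 298.25 K and T_H = 308.71 K, so ΔT = 10.46 K.
COP_Carnot = T_C/ΔT = 298.25/10.46 = 28.53.
Ẇ_min = Q̇/COP_Carnot = 26.40/28.53 = 0.9255 kW.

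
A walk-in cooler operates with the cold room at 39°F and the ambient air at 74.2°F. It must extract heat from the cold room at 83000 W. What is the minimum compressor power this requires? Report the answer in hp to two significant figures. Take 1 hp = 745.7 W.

In absolute terms T_C = 277.04 K and T_H = 296.59 K, so ΔT = 19.56 K.
COP_Carnot = T_C/ΔT = 277.04/19.56 = 14.17.
Ẇ_min = Q̇/COP_Carnot = 83000/14.17 = 5859 W = 7.857 hp.

7.9 hp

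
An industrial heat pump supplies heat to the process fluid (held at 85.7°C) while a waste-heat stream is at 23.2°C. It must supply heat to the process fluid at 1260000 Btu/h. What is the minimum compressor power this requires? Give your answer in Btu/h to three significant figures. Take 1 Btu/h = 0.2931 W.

In absolute terms T_C = 296.35 K and T_H = 358.85 K, so ΔT = 62.50 K.
COP_Carnot = T_H/ΔT = 358.85/62.50 = 5.742.
Ẇ_min = Q̇/COP_Carnot = 1260000/5.742 = 219500 Btu/h.

219000 Btu/h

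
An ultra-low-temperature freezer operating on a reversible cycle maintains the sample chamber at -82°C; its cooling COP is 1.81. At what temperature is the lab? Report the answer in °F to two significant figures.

74 °F

COP_R = T_C/(T_H − T_C) gives T_H − T_C = T_C/COP.
With T_C = 191.15 K, T_H = 191.15 × (1 + 1/1.81) = 296.76 K.
Converting, 296.76 K = 74.49°F.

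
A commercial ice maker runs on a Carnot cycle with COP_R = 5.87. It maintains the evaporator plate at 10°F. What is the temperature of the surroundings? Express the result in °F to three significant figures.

90.0 °F

COP_R = T_C/(T_H − T_C) gives T_H − T_C = T_C/COP.
With T_C = 260.93 K, T_H = 260.93 × (1 + 1/5.87) = 305.38 K.
Converting, 305.38 K = 90.01°F.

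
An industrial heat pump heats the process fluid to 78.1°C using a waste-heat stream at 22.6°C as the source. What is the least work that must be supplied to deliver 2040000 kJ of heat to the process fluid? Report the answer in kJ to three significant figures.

In absolute terms T_C = 295.75 K and T_H = 351.25 K, so ΔT = 55.50 K.
The reversible limit is COP_HP = T_H/ΔT = 6.329, so W_min = Q_H/COP = Q_H·ΔT/T_H.
W_min = 2040000 × 55.50/351.25 = 322300 kJ.

322000 kJ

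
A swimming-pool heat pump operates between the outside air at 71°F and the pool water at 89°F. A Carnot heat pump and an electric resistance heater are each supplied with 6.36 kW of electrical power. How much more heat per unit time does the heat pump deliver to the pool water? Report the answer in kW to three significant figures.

188 kW

In absolute terms T_C = 294.82 K and T_H = 304.82 K, so ΔT = 10.00 K.
COP_Carnot = T_H/ΔT = 304.82/10.00 = 30.48.
The heat pump delivers Q̇_H = COP × Ẇ = 193.9 kW; the resistance heater delivers Ẇ = 6.360 kW.
Extra = (COP − 1)·Ẇ = 187.5 kW.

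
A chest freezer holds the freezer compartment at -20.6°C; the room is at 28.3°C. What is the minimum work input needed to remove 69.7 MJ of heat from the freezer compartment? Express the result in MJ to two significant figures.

In absolute terms T_C = 252.55 K and T_H = 301.45 K, so ΔT = 48.90 K.
The reversible limit is COP_R = T_C/ΔT = 5.165, so W_min = Q_C/COP = Q_C·ΔT/T_C.
W_min = 69.70 × 48.90/252.55 = 13.50 MJ.

13 MJ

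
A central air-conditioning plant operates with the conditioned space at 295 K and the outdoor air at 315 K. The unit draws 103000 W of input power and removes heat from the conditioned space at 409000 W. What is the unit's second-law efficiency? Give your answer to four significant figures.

COP_actual = Q̇_C/Ẇ = 409000/103000 = 3.971.
The reservoir spacing is ΔT = 315 − 295 = 20.00 K.
COP_Carnot = T_C/ΔT = 295.00/20.00 = 14.75.
η_II = COP_actual/COP_Carnot = 3.971/14.75 = 0.2692.

0.2692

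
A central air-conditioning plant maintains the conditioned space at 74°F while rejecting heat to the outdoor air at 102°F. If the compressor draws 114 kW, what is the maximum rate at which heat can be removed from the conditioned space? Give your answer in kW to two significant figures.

In absolute terms T_C = 296.48 K and T_H = 312.04 K, so ΔT = 15.56 K.
COP_Carnot = T_C/ΔT = 296.48/15.56 = 19.06.
Q̇_max = COP_Carnot × Ẇ = 19.06 × 114.0 kW = 2173 kW.

2200 kW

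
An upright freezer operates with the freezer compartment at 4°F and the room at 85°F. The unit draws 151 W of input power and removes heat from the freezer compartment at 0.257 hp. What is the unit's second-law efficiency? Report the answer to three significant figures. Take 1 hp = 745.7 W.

Converting, Q̇_C = 0.2570 hp = 191.6 W, so COP_actual = Q̇_C/Ẇ = 191.6/151.0 = 1.269.
In absolute terms T_C = 257.59 K and T_H = 302.59 K, so ΔT = 45.00 K.
COP_Carnot = T_C/ΔT = 257.59/45.00 = 5.724.
η_II = COP_actual/COP_Carnot = 1.269/5.724 = 0.2217.

0.222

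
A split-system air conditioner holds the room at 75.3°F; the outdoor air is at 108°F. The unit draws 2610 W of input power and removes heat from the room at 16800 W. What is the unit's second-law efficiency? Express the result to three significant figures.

0.393

COP_actual = Q̇_C/Ẇ = 16800/2610 = 6.437.
In absolute terms T_C = 297.21 K and T_H = 315.37 K, so ΔT = 18.17 K.
COP_Carnot = T_C/ΔT = 297.21/18.17 = 16.36.
η_II = COP_actual/COP_Carnot = 6.437/16.36 = 0.3934.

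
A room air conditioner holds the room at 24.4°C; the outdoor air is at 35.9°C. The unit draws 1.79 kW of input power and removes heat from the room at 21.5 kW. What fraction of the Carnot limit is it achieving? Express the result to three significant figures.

COP_actual = Q̇_C/Ẇ = 21.50/1.790 = 12.01.
In absolute terms T_C = 297.55 K and T_H = 309.05 K, so ΔT = 11.50 K.
COP_Carnot = T_C/ΔT = 297.55/11.50 = 25.87.
η_II = COP_actual/COP_Carnot = 12.01/25.87 = 0.4642.

0.464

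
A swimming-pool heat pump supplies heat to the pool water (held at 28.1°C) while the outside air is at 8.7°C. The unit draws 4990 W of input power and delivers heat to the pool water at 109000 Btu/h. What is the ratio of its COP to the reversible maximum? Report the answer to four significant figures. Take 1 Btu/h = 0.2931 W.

Converting, Q̇_H = 109000 Btu/h = 31950 W, so COP_actual = Q̇_H/Ẇ = 31950/4990 = 6.402.
In absolute terms T_C = 281.85 K and T_H = 301.25 K, so ΔT = 19.40 K.
COP_Carnot = T_H/ΔT = 301.25/19.40 = 15.53.
η_II = COP_actual/COP_Carnot = 6.402/15.53 = 0.4123.

0.4123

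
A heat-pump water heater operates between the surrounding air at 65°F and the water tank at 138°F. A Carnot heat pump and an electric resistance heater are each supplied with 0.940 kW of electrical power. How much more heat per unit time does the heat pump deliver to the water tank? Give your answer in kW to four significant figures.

6.756 kW

In absolute terms T_C = 291.48 K and T_H = 332.04 K, so ΔT = 40.56 K.
COP_Carnot = T_H/ΔT = 332.04/40.56 = 8.187.
The heat pump delivers Q̇_H = COP × Ẇ = 7.696 kW; the resistance heater delivers Ẇ = 0.9400 kW.
Extra = (COP − 1)·Ẇ = 6.756 kW.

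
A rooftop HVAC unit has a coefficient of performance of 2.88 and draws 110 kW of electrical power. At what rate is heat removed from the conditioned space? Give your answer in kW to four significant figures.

Q̇_C = COP × Ẇ = 2.88 × 110.0 = 316.8 kW.

316.8 kW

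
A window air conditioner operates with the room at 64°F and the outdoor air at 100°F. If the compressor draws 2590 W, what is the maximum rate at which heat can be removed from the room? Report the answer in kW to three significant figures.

37.7 kW

In absolute terms T_C = 290.93 K and T_H = 310.93 K, so ΔT = 20.00 K.
COP_Carnot = T_C/ΔT = 290.93/20.00 = 14.55.
Q̇_max = COP_Carnot × Ẇ = 14.55 × 2590 W = 37680 W = 37.68 kW.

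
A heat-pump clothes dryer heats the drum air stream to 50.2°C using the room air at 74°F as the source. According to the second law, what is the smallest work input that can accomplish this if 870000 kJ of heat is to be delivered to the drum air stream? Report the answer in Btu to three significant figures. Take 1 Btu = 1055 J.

68500 Btu

In absolute terms T_C = 296.48 K and T_H = 323.35 K, so ΔT = 26.87 K.
The reversible limit is COP_HP = T_H/ΔT = 12.04, so W_min = Q_H/COP = Q_H·ΔT/T_H.
W_min = 870000 × 26.87/323.35 = 72290 kJ = 68520 Btu.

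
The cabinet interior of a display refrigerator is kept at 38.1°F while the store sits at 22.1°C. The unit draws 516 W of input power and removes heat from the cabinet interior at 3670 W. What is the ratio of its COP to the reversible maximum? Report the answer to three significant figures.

COP_actual = Q̇_C/Ẇ = 3670/516.0 = 7.112.
In absolute terms T_C = 276.54 K and T_H = 295.25 K, so ΔT = 18.71 K.
COP_Carnot = T_C/ΔT = 276.54/18.71 = 14.78.
η_II = COP_actual/COP_Carnot = 7.112/14.78 = 0.4812.

0.481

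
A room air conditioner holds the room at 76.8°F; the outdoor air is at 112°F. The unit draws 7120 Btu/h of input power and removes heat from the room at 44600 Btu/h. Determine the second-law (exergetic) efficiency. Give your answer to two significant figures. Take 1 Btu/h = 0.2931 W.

COP_actual = Q̇_C/Ẇ = 44600/7120 = 6.264.
In absolute terms T_C = 298.04 K and T_H = 317.59 K, so ΔT = 19.56 K.
COP_Carnot = T_C/ΔT = 298.04/19.56 = 15.24.
η_II = COP_actual/COP_Carnot = 6.264/15.24 = 0.4110.

0.41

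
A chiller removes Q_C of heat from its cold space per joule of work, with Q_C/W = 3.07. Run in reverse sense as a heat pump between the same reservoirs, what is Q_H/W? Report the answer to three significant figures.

4.07

The first law on one cycle gives Q_H = Q_C + W, so Q_H/W = Q_C/W + 1.
COP_HP = COP_R + 1 = 3.07 + 1 = 4.07.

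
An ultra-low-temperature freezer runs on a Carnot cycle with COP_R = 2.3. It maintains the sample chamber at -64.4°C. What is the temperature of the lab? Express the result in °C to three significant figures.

COP_R = T_C/(T_H − T_C) gives T_H − T_C = T_C/COP.
With T_C = 208.75 K, T_H = 208.75 × (1 + 1/2.3) = 299.51 K.
Converting, 299.51 K = 26.36°C.

26.4 °C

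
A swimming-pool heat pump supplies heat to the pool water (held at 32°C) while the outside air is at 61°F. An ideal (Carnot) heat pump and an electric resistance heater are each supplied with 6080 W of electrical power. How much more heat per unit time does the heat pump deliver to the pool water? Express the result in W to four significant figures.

In absolute terms T_C = 289.26 K and T_H = 305.15 K, so ΔT = 15.89 K.
COP_Carnot = T_H/ΔT = 305.15/15.89 = 19.21.
The heat pump delivers Q̇_H = COP × Ẇ = 116800 W; the resistance heater delivers Ẇ = 6080 W.
Extra = (COP − 1)·Ẇ = 110700 W.

110700 W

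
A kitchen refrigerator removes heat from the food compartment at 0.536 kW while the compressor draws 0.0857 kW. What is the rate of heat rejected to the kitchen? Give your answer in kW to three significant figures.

0.622 kW

For a cyclic device the first law requires Q̇_H = Q̇_C + Ẇ.
Q̇_H = Q̇_C + Ẇ = 0.6217 kW.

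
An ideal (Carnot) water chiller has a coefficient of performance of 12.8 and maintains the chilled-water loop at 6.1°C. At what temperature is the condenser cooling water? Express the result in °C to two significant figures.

28 °C

COP_R = T_C/(T_H − T_C) gives T_H − T_C = T_C/COP.
With T_C = 279.25 K, T_H = 279.25 × (1 + 1/12.8) = 301.07 K.
Converting, 301.07 K = 27.92°C.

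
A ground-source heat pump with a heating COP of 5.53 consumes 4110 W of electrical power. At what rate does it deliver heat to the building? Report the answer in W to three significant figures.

Q̇_H = COP_HP × Ẇ = 5.53 × 4110 = 22730 W.

22700 W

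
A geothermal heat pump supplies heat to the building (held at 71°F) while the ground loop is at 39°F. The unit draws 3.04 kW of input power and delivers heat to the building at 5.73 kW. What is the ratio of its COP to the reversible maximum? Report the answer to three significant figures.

0.114

COP_actual = Q̇_H/Ẇ = 5.730/3.040 = 1.885.
In absolute terms T_C = 277.04 K and T_H = 294.82 K, so ΔT = 17.78 K.
COP_Carnot = T_H/ΔT = 294.82/17.78 = 16.58.
η_II = COP_actual/COP_Carnot = 1.885/16.58 = 0.1137.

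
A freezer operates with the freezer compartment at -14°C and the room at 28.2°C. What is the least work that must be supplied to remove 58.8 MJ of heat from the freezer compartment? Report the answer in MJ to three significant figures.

9.57 MJ

In absolute terms T_C = 259.15 K and T_H = 301.35 K, so ΔT = 42.20 K.
The reversible limit is COP_R = T_C/ΔT = 6.141, so W_min = Q_C/COP = Q_C·ΔT/T_C.
W_min = 58.80 × 42.20/259.15 = 9.575 MJ.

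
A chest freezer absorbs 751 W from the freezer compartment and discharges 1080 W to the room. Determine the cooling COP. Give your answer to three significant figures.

The first law gives Q̇_H = Q̇_C + Ẇ, so the three rates are Q̇_C = 751.0, Q̇_H = 1080, Ẇ = 329.0 W.
COP_R = Q̇_C/Ẇ = 751.0/329.0 = 2.283.

2.28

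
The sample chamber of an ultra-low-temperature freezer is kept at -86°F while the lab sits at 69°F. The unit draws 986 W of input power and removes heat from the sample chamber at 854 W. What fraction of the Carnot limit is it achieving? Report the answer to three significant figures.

0.359

COP_actual = Q̇_C/Ẇ = 854.0/986.0 = 0.8661.
In absolute terms T_C = 207.59 K and T_H = 293.71 K, so ΔT = 86.11 K.
COP_Carnot = T_C/ΔT = 207.59/86.11 = 2.411.
η_II = COP_actual/COP_Carnot = 0.8661/2.411 = 0.3593.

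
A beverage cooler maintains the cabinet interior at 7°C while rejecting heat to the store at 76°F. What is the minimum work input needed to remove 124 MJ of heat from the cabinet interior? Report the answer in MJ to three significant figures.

7.72 MJ

In absolute terms T_C = 280.15 K and T_H = 297.59 K, so ΔT = 17.44 K.
The reversible limit is COP_R = T_C/ΔT = 16.06, so W_min = Q_C/COP = Q_C·ΔT/T_C.
W_min = 124.0 × 17.44/280.15 = 7.721 MJ.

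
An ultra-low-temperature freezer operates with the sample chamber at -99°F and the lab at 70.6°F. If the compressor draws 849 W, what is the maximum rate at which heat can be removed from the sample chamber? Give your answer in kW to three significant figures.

In absolute terms T_C = 200.37 K and T_H = 294.59 K, so ΔT = 94.22 K.
COP_Carnot = T_C/ΔT = 200.37/94.22 = 2.127.
Q̇_max = COP_Carnot × Ẇ = 2.127 × 849.0 W = 1805 W = 1.805 kW.

1.81 kW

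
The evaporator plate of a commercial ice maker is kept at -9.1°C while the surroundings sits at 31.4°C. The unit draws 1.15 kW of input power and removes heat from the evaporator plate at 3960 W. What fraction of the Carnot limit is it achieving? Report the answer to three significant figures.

Converting, Q̇_C = 3960 W = 3.960 kW, so COP_actual = Q̇_C/Ẇ = 3.960/1.150 = 3.443.
In absolute terms T_C = 264.05 K and T_H = 304.55 K, so ΔT = 40.50 K.
COP_Carnot = T_C/ΔT = 264.05/40.50 = 6.520.
η_II = COP_actual/COP_Carnot = 3.443/6.520 = 0.5282.

0.528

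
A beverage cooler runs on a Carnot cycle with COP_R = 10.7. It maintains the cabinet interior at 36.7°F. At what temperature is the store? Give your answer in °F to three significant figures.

83.1 °F

COP_R = T_C/(T_H − T_C) gives T_H − T_C = T_C/COP.
With T_C = 275.76 K, T_H = 275.76 × (1 + 1/10.7) = 301.53 K.
Converting, 301.53 K = 83.09°F.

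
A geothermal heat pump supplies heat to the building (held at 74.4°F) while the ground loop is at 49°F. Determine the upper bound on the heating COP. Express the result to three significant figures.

In absolute terms T_C = 282.59 K and T_H = 296.71 K, so ΔT = 14.11 K.
For a reversible cycle, COP_Carnot = T_H/ΔT = 296.71/14.11 = 21.03.

21.0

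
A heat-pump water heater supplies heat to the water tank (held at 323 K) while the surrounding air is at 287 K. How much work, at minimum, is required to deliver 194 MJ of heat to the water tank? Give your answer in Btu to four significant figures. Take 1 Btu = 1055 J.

20500 Btu

The reservoir spacing is ΔT = 323 − 287 = 36.00 K.
The reversible limit is COP_HP = T_H/ΔT = 8.972, so W_min = Q_H/COP = Q_H·ΔT/T_H.
W_min = 194.0 × 36.00/323.00 = 21.62 MJ = 20500 Btu.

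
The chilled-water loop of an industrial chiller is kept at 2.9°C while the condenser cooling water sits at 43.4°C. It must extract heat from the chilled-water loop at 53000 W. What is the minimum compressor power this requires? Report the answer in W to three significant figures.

In absolute terms T_C = 276.05 K and T_H = 316.55 K, so ΔT = 40.50 K.
COP_Carnot = T_C/ΔT = 276.05/40.50 = 6.816.
Ẇ_min = Q̇/COP_Carnot = 53000/6.816 = 7776 W.

7780 W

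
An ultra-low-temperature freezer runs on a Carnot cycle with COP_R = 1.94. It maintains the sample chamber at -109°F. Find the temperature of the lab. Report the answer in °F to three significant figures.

71.8 °F

COP_R = T_C/(T_H − T_C) gives T_H − T_C = T_C/COP.
With T_C = 194.82 K, T_H = 194.82 × (1 + 1/1.94) = 295.24 K.
Converting, 295.24 K = 71.76°F.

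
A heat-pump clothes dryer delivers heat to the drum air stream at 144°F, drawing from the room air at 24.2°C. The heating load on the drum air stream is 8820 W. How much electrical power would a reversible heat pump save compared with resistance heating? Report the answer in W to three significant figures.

7820 W

In absolute terms T_C = 297.35 K and T_H = 335.37 K, so ΔT = 38.02 K.
COP_Carnot = T_H/ΔT = 335.37/38.02 = 8.820.
Resistance heating needs Ẇ_res = Q̇_H = 8820 W; the reversible heat pump needs only Ẇ_hp = Q̇_H/COP = 1000 W.
Saving = 8820 − 1000 = 7820 W.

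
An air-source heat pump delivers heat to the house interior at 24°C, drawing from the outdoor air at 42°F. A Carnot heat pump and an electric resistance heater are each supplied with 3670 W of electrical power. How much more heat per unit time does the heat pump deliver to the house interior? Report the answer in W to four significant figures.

In absolute terms T_C = 278.71 K and T_H = 297.15 K, so ΔT = 18.44 K.
COP_Carnot = T_H/ΔT = 297.15/18.44 = 16.11.
The heat pump delivers Q̇_H = COP × Ẇ = 59130 W; the resistance heater delivers Ẇ = 3670 W.
Extra = (COP − 1)·Ẇ = 55460 W.

55460 W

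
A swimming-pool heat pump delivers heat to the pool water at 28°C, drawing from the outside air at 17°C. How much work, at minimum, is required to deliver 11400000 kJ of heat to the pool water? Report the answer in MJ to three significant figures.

In absolute terms T_C = 290.15 K and T_H = 301.15 K, so ΔT = 11.00 K.
The reversible limit is COP_HP = T_H/ΔT = 27.38, so W_min = Q_H/COP = Q_H·ΔT/T_H.
W_min = 11400000 × 11.00/301.15 = 416400 kJ = 416.4 MJ.

416 MJ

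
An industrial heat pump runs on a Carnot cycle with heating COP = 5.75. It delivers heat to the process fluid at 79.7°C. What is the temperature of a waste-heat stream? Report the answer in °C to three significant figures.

COP_HP = T_H/(T_H − T_C) gives T_H − T_C = T_H/COP.
With T_H = 352.85 K, T_C = 352.85 × (1 − 1/5.75) = 291.48 K.
Converting, 291.48 K = 18.33°C.

18.3 °C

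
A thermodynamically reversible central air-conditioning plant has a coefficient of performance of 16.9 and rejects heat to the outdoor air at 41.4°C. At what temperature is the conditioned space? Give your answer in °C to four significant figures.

23.83 °C

For a Carnot refrigerator COP_R = T_C/(T_H − T_C), so T_C = COP·T_H/(1 + COP).
With T_H = 314.55 K, T_C = 16.9 × 314.55/17.90 = 296.98 K.
Converting, 296.98 K = 23.83°C.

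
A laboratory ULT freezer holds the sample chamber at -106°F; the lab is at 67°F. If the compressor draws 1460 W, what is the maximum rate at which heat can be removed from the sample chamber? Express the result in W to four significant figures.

2985 W

In absolute terms T_C = 196.48 K and T_H = 292.59 K, so ΔT = 96.11 K.
COP_Carnot = T_C/ΔT = 196.48/96.11 = 2.044.
Q̇_max = COP_Carnot × Ẇ = 2.044 × 1460 W = 2985 W.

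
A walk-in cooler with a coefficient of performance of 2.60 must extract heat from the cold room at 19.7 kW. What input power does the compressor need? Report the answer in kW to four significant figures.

7.577 kW

Ẇ = Q̇_C/COP = 19.70/2.60 = 7.577 kW.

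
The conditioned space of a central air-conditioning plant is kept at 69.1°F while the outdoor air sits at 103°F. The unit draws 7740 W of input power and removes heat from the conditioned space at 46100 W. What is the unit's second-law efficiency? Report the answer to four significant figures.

COP_actual = Q̇_C/Ẇ = 46100/7740 = 5.956.
In absolute terms T_C = 293.76 K and T_H = 312.59 K, so ΔT = 18.83 K.
COP_Carnot = T_C/ΔT = 293.76/18.83 = 15.60.
η_II = COP_actual/COP_Carnot = 5.956/15.60 = 0.3819.

0.3819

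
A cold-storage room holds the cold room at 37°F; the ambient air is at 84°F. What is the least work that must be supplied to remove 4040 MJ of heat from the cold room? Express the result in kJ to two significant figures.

380000 kJ

In absolute terms T_C = 275.93 K and T_H = 302.04 K, so ΔT = 26.11 K.
The reversible limit is COP_R = T_C/ΔT = 10.57, so W_min = Q_C/COP = Q_C·ΔT/T_C.
W_min = 4040 × 26.11/275.93 = 382.3 MJ = 382300 kJ.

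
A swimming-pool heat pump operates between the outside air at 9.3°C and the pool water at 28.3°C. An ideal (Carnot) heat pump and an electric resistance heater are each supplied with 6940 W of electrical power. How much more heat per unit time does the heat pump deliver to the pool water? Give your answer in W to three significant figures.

103000 W

In absolute terms T_C = 282.45 K and T_H = 301.45 K, so ΔT = 19.00 K.
COP_Carnot = T_H/ΔT = 301.45/19.00 = 15.87.
The heat pump delivers Q̇_H = COP × Ẇ = 110100 W; the resistance heater delivers Ẇ = 6940 W.
Extra = (COP − 1)·Ẇ = 103200 W.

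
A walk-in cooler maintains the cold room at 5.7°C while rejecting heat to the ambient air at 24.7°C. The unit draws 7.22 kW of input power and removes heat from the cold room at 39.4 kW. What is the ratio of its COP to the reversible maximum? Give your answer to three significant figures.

0.372

COP_actual = Q̇_C/Ẇ = 39.40/7.220 = 5.457.
In absolute terms T_C = 278.85 K and T_H = 297.85 K, so ΔT = 19.00 K.
COP_Carnot = T_C/ΔT = 278.85/19.00 = 14.68.
η_II = COP_actual/COP_Carnot = 5.457/14.68 = 0.3718.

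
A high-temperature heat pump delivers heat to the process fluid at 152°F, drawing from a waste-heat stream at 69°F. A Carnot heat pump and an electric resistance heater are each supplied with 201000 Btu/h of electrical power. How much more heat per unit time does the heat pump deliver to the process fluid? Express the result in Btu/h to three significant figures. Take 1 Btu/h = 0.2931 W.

In absolute terms T_C = 293.71 K and T_H = 339.82 K, so ΔT = 46.11 K.
COP_Carnot = T_H/ΔT = 339.82/46.11 = 7.370.
The heat pump delivers Q̇_H = COP × Ẇ = 1481000 Btu/h; the resistance heater delivers Ẇ = 201000 Btu/h.
Extra = (COP − 1)·Ẇ = 1280000 Btu/h.

1280000 Btu/h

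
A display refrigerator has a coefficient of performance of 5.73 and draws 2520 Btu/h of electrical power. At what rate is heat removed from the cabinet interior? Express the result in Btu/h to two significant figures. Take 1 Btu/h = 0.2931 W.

Q̇_C = COP × Ẇ = 5.73 × 2520 = 14440 Btu/h.

14000 Btu/h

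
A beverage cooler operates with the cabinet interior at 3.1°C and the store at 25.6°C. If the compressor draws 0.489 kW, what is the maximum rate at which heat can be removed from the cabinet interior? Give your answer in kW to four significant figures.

In absolute terms T_C = 276.25 K and T_H = 298.75 K, so ΔT = 22.50 K.
COP_Carnot = T_C/ΔT = 276.25/22.50 = 12.28.
Q̇_max = COP_Carnot × Ẇ = 12.28 × 0.4890 kW = 6.004 kW.

6.004 kW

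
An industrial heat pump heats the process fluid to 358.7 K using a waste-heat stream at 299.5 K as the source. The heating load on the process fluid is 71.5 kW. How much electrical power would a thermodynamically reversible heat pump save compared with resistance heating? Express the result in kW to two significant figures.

The reservoir spacing is ΔT = 358.7 − 299.5 = 59.20 K.
COP_Carnot = T_H/ΔT = 358.70/59.20 = 6.059.
Resistance heating needs Ẇ_res = Q̇_H = 71.50 kW; the reversible heat pump needs only Ẇ_hp = Q̇_H/COP = 11.80 kW.
Saving = 71.50 − 11.80 = 59.70 kW.

60 kW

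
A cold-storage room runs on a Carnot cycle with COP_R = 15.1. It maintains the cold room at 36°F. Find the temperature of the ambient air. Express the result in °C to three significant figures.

COP_R = T_C/(T_H − T_C) gives T_H − T_C = T_C/COP.
With T_C = 275.37 K, T_H = 275.37 × (1 + 1/15.1) = 293.61 K.
Converting, 293.61 K = 20.46°C.

20.5 °C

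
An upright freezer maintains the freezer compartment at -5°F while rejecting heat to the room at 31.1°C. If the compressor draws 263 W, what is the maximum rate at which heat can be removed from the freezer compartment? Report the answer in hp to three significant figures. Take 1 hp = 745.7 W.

1.72 hp

In absolute terms T_C = 252.59 K and T_H = 304.25 K, so ΔT = 51.66 K.
COP_Carnot = T_C/ΔT = 252.59/51.66 = 4.890.
Q̇_max = COP_Carnot × Ẇ = 4.890 × 263.0 W = 1286 W = 1.725 hp.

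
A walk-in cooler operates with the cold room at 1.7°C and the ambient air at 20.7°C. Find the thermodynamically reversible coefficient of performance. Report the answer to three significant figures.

14.5

In absolute terms T_C = 274.85 K and T_H = 293.85 K, so ΔT = 19.00 K.
For a reversible cycle, COP_Carnot = T_C/ΔT = 274.85/19.00 = 14.47.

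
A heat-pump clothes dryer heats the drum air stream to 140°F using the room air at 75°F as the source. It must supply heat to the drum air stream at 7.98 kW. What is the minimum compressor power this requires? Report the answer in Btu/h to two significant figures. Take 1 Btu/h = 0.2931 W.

3000 Btu/h

In absolute terms T_C = 297.04 K and T_H = 333.15 K, so ΔT = 36.11 K.
COP_Carnot = T_H/ΔT = 333.15/36.11 = 9.226.
Ẇ_min = Q̇/COP_Carnot = 7.980/9.226 = 0.8650 kW = 2951 Btu/h.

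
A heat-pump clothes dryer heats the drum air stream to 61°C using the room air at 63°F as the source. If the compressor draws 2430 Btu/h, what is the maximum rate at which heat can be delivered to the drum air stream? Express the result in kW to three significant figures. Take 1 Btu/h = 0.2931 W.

In absolute terms T_C = 290.37 K and T_H = 334.15 K, so ΔT = 43.78 K.
COP_Carnot = T_H/ΔT = 334.15/43.78 = 7.633.
Q̇_max = COP_Carnot × Ẇ = 7.633 × 2430 Btu/h = 18550 Btu/h = 5.436 kW.

5.44 kW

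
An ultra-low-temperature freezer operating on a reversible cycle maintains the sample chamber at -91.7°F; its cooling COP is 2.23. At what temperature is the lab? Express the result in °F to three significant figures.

73.3 °F

COP_R = T_C/(T_H − T_C) gives T_H − T_C = T_C/COP.
With T_C = 204.43 K, T_H = 204.43 × (1 + 1/2.23) = 296.10 K.
Converting, 296.10 K = 73.31°F.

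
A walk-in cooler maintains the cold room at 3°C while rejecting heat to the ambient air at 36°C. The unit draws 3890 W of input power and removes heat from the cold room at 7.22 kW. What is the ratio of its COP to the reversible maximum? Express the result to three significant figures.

0.222

Converting, Q̇_C = 7.220 kW = 7220 W, so COP_actual = Q̇_C/Ẇ = 7220/3890 = 1.856.
In absolute terms T_C = 276.15 K and T_H = 309.15 K, so ΔT = 33.00 K.
COP_Carnot = T_C/ΔT = 276.15/33.00 = 8.368.
η_II = COP_actual/COP_Carnot = 1.856/8.368 = 0.2218.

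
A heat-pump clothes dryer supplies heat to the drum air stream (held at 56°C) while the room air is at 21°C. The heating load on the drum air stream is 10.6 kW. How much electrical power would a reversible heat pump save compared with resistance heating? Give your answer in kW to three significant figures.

9.47 kW

In absolute terms T_C = 294.15 K and T_H = 329.15 K, so ΔT = 35.00 K.
COP_Carnot = T_H/ΔT = 329.15/35.00 = 9.404.
Resistance heating needs Ẇ_res = Q̇_H = 10.60 kW; the reversible heat pump needs only Ẇ_hp = Q̇_H/COP = 1.127 kW.
Saving = 10.60 − 1.127 = 9.473 kW.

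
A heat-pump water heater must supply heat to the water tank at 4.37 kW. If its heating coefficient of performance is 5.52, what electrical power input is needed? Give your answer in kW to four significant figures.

Ẇ = Q̇_H/COP_HP = 4.370/5.52 = 0.7917 kW.

0.7917 kW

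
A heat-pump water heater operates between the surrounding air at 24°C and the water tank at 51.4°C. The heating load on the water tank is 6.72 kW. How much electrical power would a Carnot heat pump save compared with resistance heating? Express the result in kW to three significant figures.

6.15 kW

In absolute terms T_C = 297.15 K and T_H = 324.55 K, so ΔT = 27.40 K.
COP_Carnot = T_H/ΔT = 324.55/27.40 = 11.84.
Resistance heating needs Ẇ_res = Q̇_H = 6.720 kW; the reversible heat pump needs only Ẇ_hp = Q̇_H/COP = 0.5673 kW.
Saving = 6.720 − 0.5673 = 6.153 kW.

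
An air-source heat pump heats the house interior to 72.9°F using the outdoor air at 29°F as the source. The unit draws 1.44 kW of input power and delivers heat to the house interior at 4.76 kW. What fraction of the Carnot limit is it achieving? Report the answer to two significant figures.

0.27

COP_actual = Q̇_H/Ẇ = 4.760/1.440 = 3.306.
In absolute terms T_C = 271.48 K and T_H = 295.87 K, so ΔT = 24.39 K.
COP_Carnot = T_H/ΔT = 295.87/24.39 = 12.13.
η_II = COP_actual/COP_Carnot = 3.306/12.13 = 0.2725.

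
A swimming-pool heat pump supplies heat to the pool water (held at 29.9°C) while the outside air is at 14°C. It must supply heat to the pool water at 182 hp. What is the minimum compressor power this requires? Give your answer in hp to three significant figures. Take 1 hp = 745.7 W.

9.55 hp

In absolute terms T_C = 287.15 K and T_H = 303.05 K, so ΔT = 15.90 K.
COP_Carnot = T_H/ΔT = 303.05/15.90 = 19.06.
Ẇ_min = Q̇/COP_Carnot = 182.0/19.06 = 9.549 hp.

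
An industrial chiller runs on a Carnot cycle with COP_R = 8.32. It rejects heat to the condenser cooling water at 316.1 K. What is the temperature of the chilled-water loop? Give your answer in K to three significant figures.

For a Carnot refrigerator COP_R = T_C/(T_H − T_C), so T_C = COP·T_H/(1 + COP).
With T_H = 316.10 K, T_C = 8.32 × 316.10/9.320 = 282.18 K.

282 K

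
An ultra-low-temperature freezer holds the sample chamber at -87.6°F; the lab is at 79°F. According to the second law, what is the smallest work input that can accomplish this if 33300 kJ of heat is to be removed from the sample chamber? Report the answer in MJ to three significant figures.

In absolute terms T_C = 206.71 K and T_H = 299.26 K, so ΔT = 92.56 K.
The reversible limit is COP_R = T_C/ΔT = 2.233, so W_min = Q_C/COP = Q_C·ΔT/T_C.
W_min = 33300 × 92.56/206.71 = 14910 kJ = 14.91 MJ.

14.9 MJ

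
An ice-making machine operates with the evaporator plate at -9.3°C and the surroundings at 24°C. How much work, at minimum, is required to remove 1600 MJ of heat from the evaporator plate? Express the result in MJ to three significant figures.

In absolute terms T_C = 263.85 K and T_H = 297.15 K, so ΔT = 33.30 K.
The reversible limit is COP_R = T_C/ΔT = 7.923, so W_min = Q_C/COP = Q_C·ΔT/T_C.
W_min = 1600 × 33.30/263.85 = 201.9 MJ.

202 MJ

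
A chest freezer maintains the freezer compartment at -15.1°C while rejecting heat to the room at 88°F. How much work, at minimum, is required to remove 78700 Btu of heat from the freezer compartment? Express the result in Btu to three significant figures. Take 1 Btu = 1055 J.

14100 Btu

In absolute terms T_C = 258.05 K and T_H = 304.26 K, so ΔT = 46.21 K.
The reversible limit is COP_R = T_C/ΔT = 5.584, so W_min = Q_C/COP = Q_C·ΔT/T_C.
W_min = 78700 × 46.21/258.05 = 14090 Btu.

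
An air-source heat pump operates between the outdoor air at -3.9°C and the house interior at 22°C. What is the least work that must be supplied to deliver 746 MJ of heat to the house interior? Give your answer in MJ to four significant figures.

65.46 MJ

In absolute terms T_C = 269.25 K and T_H = 295.15 K, so ΔT = 25.90 K.
The reversible limit is COP_HP = T_H/ΔT = 11.40, so W_min = Q_H/COP = Q_H·ΔT/T_H.
W_min = 746.0 × 25.90/295.15 = 65.46 MJ.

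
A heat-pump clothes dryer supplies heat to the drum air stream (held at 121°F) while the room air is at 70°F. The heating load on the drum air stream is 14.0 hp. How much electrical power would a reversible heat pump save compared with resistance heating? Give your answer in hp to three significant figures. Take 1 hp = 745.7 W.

12.8 hp

In absolute terms T_C = 294.26 K and T_H = 322.59 K, so ΔT = 28.33 K.
COP_Carnot = T_H/ΔT = 322.59/28.33 = 11.39.
Resistance heating needs Ẇ_res = Q̇_H = 14.00 hp; the reversible heat pump needs only Ẇ_hp = Q̇_H/COP = 1.230 hp.
Saving = 14.00 − 1.230 = 12.77 hp.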